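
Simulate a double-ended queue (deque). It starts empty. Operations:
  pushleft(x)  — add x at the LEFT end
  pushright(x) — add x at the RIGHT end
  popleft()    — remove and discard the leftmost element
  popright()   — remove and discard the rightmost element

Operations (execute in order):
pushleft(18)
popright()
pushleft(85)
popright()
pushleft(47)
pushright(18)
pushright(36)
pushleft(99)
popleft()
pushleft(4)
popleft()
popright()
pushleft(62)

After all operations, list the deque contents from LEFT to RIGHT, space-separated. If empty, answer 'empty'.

Answer: 62 47 18

Derivation:
pushleft(18): [18]
popright(): []
pushleft(85): [85]
popright(): []
pushleft(47): [47]
pushright(18): [47, 18]
pushright(36): [47, 18, 36]
pushleft(99): [99, 47, 18, 36]
popleft(): [47, 18, 36]
pushleft(4): [4, 47, 18, 36]
popleft(): [47, 18, 36]
popright(): [47, 18]
pushleft(62): [62, 47, 18]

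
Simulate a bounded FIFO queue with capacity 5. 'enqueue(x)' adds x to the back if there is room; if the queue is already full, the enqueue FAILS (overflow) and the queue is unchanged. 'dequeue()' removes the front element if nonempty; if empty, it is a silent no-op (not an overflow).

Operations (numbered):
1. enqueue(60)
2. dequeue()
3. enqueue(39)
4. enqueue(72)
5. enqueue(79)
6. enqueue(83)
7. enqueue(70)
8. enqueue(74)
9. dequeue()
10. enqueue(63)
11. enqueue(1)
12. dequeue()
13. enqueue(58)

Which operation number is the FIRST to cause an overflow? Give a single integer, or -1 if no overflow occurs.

1. enqueue(60): size=1
2. dequeue(): size=0
3. enqueue(39): size=1
4. enqueue(72): size=2
5. enqueue(79): size=3
6. enqueue(83): size=4
7. enqueue(70): size=5
8. enqueue(74): size=5=cap → OVERFLOW (fail)
9. dequeue(): size=4
10. enqueue(63): size=5
11. enqueue(1): size=5=cap → OVERFLOW (fail)
12. dequeue(): size=4
13. enqueue(58): size=5

Answer: 8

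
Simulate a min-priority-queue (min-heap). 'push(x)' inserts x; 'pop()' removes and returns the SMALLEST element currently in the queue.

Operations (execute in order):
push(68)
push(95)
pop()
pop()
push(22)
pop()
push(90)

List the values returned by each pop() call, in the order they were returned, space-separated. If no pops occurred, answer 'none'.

push(68): heap contents = [68]
push(95): heap contents = [68, 95]
pop() → 68: heap contents = [95]
pop() → 95: heap contents = []
push(22): heap contents = [22]
pop() → 22: heap contents = []
push(90): heap contents = [90]

Answer: 68 95 22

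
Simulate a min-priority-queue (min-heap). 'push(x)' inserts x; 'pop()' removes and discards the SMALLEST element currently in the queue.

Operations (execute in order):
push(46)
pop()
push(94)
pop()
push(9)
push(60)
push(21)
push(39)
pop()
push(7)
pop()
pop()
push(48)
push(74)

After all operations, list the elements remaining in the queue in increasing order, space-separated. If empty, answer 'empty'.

push(46): heap contents = [46]
pop() → 46: heap contents = []
push(94): heap contents = [94]
pop() → 94: heap contents = []
push(9): heap contents = [9]
push(60): heap contents = [9, 60]
push(21): heap contents = [9, 21, 60]
push(39): heap contents = [9, 21, 39, 60]
pop() → 9: heap contents = [21, 39, 60]
push(7): heap contents = [7, 21, 39, 60]
pop() → 7: heap contents = [21, 39, 60]
pop() → 21: heap contents = [39, 60]
push(48): heap contents = [39, 48, 60]
push(74): heap contents = [39, 48, 60, 74]

Answer: 39 48 60 74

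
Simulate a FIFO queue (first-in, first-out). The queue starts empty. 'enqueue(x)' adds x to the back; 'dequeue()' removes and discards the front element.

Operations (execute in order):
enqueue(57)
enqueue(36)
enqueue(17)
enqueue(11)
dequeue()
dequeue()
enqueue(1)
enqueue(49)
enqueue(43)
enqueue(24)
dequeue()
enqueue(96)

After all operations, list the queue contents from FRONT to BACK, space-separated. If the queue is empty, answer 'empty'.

Answer: 11 1 49 43 24 96

Derivation:
enqueue(57): [57]
enqueue(36): [57, 36]
enqueue(17): [57, 36, 17]
enqueue(11): [57, 36, 17, 11]
dequeue(): [36, 17, 11]
dequeue(): [17, 11]
enqueue(1): [17, 11, 1]
enqueue(49): [17, 11, 1, 49]
enqueue(43): [17, 11, 1, 49, 43]
enqueue(24): [17, 11, 1, 49, 43, 24]
dequeue(): [11, 1, 49, 43, 24]
enqueue(96): [11, 1, 49, 43, 24, 96]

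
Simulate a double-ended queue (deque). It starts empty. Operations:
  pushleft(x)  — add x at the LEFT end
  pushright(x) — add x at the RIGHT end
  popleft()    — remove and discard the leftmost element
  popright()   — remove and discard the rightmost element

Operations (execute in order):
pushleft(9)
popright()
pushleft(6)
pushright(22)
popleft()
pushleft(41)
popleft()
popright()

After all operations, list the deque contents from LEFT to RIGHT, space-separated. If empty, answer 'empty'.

pushleft(9): [9]
popright(): []
pushleft(6): [6]
pushright(22): [6, 22]
popleft(): [22]
pushleft(41): [41, 22]
popleft(): [22]
popright(): []

Answer: empty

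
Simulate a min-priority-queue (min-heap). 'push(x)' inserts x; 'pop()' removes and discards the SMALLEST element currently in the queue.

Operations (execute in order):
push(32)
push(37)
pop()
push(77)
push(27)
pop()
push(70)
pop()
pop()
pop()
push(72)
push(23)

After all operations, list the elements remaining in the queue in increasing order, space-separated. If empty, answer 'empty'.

Answer: 23 72

Derivation:
push(32): heap contents = [32]
push(37): heap contents = [32, 37]
pop() → 32: heap contents = [37]
push(77): heap contents = [37, 77]
push(27): heap contents = [27, 37, 77]
pop() → 27: heap contents = [37, 77]
push(70): heap contents = [37, 70, 77]
pop() → 37: heap contents = [70, 77]
pop() → 70: heap contents = [77]
pop() → 77: heap contents = []
push(72): heap contents = [72]
push(23): heap contents = [23, 72]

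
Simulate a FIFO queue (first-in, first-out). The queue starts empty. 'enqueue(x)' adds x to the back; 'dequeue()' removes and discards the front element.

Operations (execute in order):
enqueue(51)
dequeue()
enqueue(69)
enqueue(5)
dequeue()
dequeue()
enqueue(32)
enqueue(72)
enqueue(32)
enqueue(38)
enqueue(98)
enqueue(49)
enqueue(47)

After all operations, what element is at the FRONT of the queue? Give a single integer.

enqueue(51): queue = [51]
dequeue(): queue = []
enqueue(69): queue = [69]
enqueue(5): queue = [69, 5]
dequeue(): queue = [5]
dequeue(): queue = []
enqueue(32): queue = [32]
enqueue(72): queue = [32, 72]
enqueue(32): queue = [32, 72, 32]
enqueue(38): queue = [32, 72, 32, 38]
enqueue(98): queue = [32, 72, 32, 38, 98]
enqueue(49): queue = [32, 72, 32, 38, 98, 49]
enqueue(47): queue = [32, 72, 32, 38, 98, 49, 47]

Answer: 32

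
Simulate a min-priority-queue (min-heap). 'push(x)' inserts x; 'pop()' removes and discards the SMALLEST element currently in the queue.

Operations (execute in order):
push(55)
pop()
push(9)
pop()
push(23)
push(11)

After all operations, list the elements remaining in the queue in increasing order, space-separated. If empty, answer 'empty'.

Answer: 11 23

Derivation:
push(55): heap contents = [55]
pop() → 55: heap contents = []
push(9): heap contents = [9]
pop() → 9: heap contents = []
push(23): heap contents = [23]
push(11): heap contents = [11, 23]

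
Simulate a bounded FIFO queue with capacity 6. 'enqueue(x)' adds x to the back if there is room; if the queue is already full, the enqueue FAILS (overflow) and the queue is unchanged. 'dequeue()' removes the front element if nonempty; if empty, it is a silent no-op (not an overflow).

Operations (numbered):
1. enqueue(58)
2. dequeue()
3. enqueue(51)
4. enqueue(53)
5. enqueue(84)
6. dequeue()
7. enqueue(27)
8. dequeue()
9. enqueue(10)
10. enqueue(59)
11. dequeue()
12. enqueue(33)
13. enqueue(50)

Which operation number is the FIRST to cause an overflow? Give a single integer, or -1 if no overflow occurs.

1. enqueue(58): size=1
2. dequeue(): size=0
3. enqueue(51): size=1
4. enqueue(53): size=2
5. enqueue(84): size=3
6. dequeue(): size=2
7. enqueue(27): size=3
8. dequeue(): size=2
9. enqueue(10): size=3
10. enqueue(59): size=4
11. dequeue(): size=3
12. enqueue(33): size=4
13. enqueue(50): size=5

Answer: -1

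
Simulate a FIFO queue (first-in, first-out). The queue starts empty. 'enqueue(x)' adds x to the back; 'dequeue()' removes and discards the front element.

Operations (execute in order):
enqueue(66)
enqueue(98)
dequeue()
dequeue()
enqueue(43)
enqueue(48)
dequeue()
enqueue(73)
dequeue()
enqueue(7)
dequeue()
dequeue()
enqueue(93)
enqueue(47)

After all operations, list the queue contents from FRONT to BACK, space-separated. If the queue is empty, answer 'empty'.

Answer: 93 47

Derivation:
enqueue(66): [66]
enqueue(98): [66, 98]
dequeue(): [98]
dequeue(): []
enqueue(43): [43]
enqueue(48): [43, 48]
dequeue(): [48]
enqueue(73): [48, 73]
dequeue(): [73]
enqueue(7): [73, 7]
dequeue(): [7]
dequeue(): []
enqueue(93): [93]
enqueue(47): [93, 47]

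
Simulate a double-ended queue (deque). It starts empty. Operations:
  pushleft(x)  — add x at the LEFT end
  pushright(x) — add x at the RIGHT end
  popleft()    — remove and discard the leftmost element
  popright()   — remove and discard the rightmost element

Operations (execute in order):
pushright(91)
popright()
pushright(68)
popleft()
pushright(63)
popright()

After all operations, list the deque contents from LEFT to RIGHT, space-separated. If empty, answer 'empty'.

Answer: empty

Derivation:
pushright(91): [91]
popright(): []
pushright(68): [68]
popleft(): []
pushright(63): [63]
popright(): []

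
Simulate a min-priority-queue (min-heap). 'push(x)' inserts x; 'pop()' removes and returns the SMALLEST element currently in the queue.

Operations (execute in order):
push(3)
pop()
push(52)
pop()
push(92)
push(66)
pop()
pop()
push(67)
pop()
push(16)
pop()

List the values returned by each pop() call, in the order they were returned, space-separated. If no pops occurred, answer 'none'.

Answer: 3 52 66 92 67 16

Derivation:
push(3): heap contents = [3]
pop() → 3: heap contents = []
push(52): heap contents = [52]
pop() → 52: heap contents = []
push(92): heap contents = [92]
push(66): heap contents = [66, 92]
pop() → 66: heap contents = [92]
pop() → 92: heap contents = []
push(67): heap contents = [67]
pop() → 67: heap contents = []
push(16): heap contents = [16]
pop() → 16: heap contents = []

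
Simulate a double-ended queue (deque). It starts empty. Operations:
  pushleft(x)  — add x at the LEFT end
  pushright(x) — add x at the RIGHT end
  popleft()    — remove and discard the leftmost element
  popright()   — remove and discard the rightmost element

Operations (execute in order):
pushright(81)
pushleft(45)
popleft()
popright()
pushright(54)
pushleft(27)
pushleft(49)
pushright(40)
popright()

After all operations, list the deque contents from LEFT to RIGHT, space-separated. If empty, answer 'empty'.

Answer: 49 27 54

Derivation:
pushright(81): [81]
pushleft(45): [45, 81]
popleft(): [81]
popright(): []
pushright(54): [54]
pushleft(27): [27, 54]
pushleft(49): [49, 27, 54]
pushright(40): [49, 27, 54, 40]
popright(): [49, 27, 54]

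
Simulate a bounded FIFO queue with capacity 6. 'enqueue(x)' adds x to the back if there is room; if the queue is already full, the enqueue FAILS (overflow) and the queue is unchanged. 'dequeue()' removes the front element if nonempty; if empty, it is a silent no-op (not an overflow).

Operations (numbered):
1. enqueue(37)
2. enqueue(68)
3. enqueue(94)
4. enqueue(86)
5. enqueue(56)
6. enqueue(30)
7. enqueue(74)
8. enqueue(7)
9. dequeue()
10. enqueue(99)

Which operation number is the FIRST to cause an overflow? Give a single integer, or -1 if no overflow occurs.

Answer: 7

Derivation:
1. enqueue(37): size=1
2. enqueue(68): size=2
3. enqueue(94): size=3
4. enqueue(86): size=4
5. enqueue(56): size=5
6. enqueue(30): size=6
7. enqueue(74): size=6=cap → OVERFLOW (fail)
8. enqueue(7): size=6=cap → OVERFLOW (fail)
9. dequeue(): size=5
10. enqueue(99): size=6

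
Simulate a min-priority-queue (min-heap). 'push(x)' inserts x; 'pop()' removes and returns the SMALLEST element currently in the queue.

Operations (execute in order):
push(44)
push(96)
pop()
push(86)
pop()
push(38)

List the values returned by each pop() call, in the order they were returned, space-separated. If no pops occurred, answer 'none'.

Answer: 44 86

Derivation:
push(44): heap contents = [44]
push(96): heap contents = [44, 96]
pop() → 44: heap contents = [96]
push(86): heap contents = [86, 96]
pop() → 86: heap contents = [96]
push(38): heap contents = [38, 96]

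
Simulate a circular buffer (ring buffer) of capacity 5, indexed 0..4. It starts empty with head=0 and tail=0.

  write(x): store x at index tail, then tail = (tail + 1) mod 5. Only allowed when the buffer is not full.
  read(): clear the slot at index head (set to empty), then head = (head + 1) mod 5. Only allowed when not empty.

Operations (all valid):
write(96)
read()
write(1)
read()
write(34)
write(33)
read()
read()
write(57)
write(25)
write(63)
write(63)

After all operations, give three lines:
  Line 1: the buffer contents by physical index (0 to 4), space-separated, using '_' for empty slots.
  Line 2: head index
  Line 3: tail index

Answer: 25 63 63 _ 57
4
3

Derivation:
write(96): buf=[96 _ _ _ _], head=0, tail=1, size=1
read(): buf=[_ _ _ _ _], head=1, tail=1, size=0
write(1): buf=[_ 1 _ _ _], head=1, tail=2, size=1
read(): buf=[_ _ _ _ _], head=2, tail=2, size=0
write(34): buf=[_ _ 34 _ _], head=2, tail=3, size=1
write(33): buf=[_ _ 34 33 _], head=2, tail=4, size=2
read(): buf=[_ _ _ 33 _], head=3, tail=4, size=1
read(): buf=[_ _ _ _ _], head=4, tail=4, size=0
write(57): buf=[_ _ _ _ 57], head=4, tail=0, size=1
write(25): buf=[25 _ _ _ 57], head=4, tail=1, size=2
write(63): buf=[25 63 _ _ 57], head=4, tail=2, size=3
write(63): buf=[25 63 63 _ 57], head=4, tail=3, size=4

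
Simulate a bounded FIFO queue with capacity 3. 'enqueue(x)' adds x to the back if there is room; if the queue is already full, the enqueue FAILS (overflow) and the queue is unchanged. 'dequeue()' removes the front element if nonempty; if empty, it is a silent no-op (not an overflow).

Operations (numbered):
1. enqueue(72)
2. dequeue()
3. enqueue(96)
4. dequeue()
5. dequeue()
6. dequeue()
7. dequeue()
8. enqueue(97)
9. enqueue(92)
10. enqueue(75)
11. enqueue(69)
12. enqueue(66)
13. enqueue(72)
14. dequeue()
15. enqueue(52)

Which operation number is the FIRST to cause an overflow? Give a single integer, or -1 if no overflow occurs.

1. enqueue(72): size=1
2. dequeue(): size=0
3. enqueue(96): size=1
4. dequeue(): size=0
5. dequeue(): empty, no-op, size=0
6. dequeue(): empty, no-op, size=0
7. dequeue(): empty, no-op, size=0
8. enqueue(97): size=1
9. enqueue(92): size=2
10. enqueue(75): size=3
11. enqueue(69): size=3=cap → OVERFLOW (fail)
12. enqueue(66): size=3=cap → OVERFLOW (fail)
13. enqueue(72): size=3=cap → OVERFLOW (fail)
14. dequeue(): size=2
15. enqueue(52): size=3

Answer: 11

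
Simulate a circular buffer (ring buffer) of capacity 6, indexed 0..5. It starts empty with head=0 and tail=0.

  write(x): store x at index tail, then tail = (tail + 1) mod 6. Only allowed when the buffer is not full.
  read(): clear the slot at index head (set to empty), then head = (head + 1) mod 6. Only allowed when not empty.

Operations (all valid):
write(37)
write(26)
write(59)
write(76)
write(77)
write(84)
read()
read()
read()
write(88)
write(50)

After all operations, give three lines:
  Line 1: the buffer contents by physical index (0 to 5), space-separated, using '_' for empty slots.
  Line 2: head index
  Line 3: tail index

Answer: 88 50 _ 76 77 84
3
2

Derivation:
write(37): buf=[37 _ _ _ _ _], head=0, tail=1, size=1
write(26): buf=[37 26 _ _ _ _], head=0, tail=2, size=2
write(59): buf=[37 26 59 _ _ _], head=0, tail=3, size=3
write(76): buf=[37 26 59 76 _ _], head=0, tail=4, size=4
write(77): buf=[37 26 59 76 77 _], head=0, tail=5, size=5
write(84): buf=[37 26 59 76 77 84], head=0, tail=0, size=6
read(): buf=[_ 26 59 76 77 84], head=1, tail=0, size=5
read(): buf=[_ _ 59 76 77 84], head=2, tail=0, size=4
read(): buf=[_ _ _ 76 77 84], head=3, tail=0, size=3
write(88): buf=[88 _ _ 76 77 84], head=3, tail=1, size=4
write(50): buf=[88 50 _ 76 77 84], head=3, tail=2, size=5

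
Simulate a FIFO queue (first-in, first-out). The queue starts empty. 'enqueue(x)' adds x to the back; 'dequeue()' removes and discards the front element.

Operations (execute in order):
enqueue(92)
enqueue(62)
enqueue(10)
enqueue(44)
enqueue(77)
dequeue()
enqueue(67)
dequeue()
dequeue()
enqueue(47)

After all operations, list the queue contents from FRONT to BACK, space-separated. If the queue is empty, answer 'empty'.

enqueue(92): [92]
enqueue(62): [92, 62]
enqueue(10): [92, 62, 10]
enqueue(44): [92, 62, 10, 44]
enqueue(77): [92, 62, 10, 44, 77]
dequeue(): [62, 10, 44, 77]
enqueue(67): [62, 10, 44, 77, 67]
dequeue(): [10, 44, 77, 67]
dequeue(): [44, 77, 67]
enqueue(47): [44, 77, 67, 47]

Answer: 44 77 67 47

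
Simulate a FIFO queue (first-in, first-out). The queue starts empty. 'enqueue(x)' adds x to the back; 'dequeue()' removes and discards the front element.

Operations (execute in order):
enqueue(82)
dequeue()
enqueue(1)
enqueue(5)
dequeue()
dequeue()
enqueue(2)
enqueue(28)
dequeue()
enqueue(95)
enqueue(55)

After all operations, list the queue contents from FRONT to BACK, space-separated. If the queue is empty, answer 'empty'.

enqueue(82): [82]
dequeue(): []
enqueue(1): [1]
enqueue(5): [1, 5]
dequeue(): [5]
dequeue(): []
enqueue(2): [2]
enqueue(28): [2, 28]
dequeue(): [28]
enqueue(95): [28, 95]
enqueue(55): [28, 95, 55]

Answer: 28 95 55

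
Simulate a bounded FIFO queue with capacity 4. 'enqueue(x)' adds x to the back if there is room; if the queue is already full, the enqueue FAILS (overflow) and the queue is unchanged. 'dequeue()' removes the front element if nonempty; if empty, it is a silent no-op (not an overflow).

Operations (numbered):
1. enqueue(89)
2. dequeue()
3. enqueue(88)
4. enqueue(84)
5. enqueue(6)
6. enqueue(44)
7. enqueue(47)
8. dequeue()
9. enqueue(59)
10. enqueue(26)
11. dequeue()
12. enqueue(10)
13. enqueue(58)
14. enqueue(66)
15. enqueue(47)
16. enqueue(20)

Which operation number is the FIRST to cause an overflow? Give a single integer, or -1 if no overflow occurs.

1. enqueue(89): size=1
2. dequeue(): size=0
3. enqueue(88): size=1
4. enqueue(84): size=2
5. enqueue(6): size=3
6. enqueue(44): size=4
7. enqueue(47): size=4=cap → OVERFLOW (fail)
8. dequeue(): size=3
9. enqueue(59): size=4
10. enqueue(26): size=4=cap → OVERFLOW (fail)
11. dequeue(): size=3
12. enqueue(10): size=4
13. enqueue(58): size=4=cap → OVERFLOW (fail)
14. enqueue(66): size=4=cap → OVERFLOW (fail)
15. enqueue(47): size=4=cap → OVERFLOW (fail)
16. enqueue(20): size=4=cap → OVERFLOW (fail)

Answer: 7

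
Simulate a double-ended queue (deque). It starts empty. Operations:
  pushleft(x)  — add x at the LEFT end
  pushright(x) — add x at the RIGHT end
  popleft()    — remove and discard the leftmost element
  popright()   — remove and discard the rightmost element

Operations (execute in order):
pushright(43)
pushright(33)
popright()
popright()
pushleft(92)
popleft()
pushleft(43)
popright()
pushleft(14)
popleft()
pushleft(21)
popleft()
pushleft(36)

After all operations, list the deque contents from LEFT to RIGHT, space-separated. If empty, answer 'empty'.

Answer: 36

Derivation:
pushright(43): [43]
pushright(33): [43, 33]
popright(): [43]
popright(): []
pushleft(92): [92]
popleft(): []
pushleft(43): [43]
popright(): []
pushleft(14): [14]
popleft(): []
pushleft(21): [21]
popleft(): []
pushleft(36): [36]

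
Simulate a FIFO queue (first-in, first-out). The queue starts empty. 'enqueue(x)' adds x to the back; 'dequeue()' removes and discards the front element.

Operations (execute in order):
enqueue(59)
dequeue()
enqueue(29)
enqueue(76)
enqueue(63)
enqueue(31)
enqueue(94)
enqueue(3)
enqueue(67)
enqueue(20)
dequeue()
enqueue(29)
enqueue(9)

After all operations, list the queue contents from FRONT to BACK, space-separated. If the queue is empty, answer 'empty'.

enqueue(59): [59]
dequeue(): []
enqueue(29): [29]
enqueue(76): [29, 76]
enqueue(63): [29, 76, 63]
enqueue(31): [29, 76, 63, 31]
enqueue(94): [29, 76, 63, 31, 94]
enqueue(3): [29, 76, 63, 31, 94, 3]
enqueue(67): [29, 76, 63, 31, 94, 3, 67]
enqueue(20): [29, 76, 63, 31, 94, 3, 67, 20]
dequeue(): [76, 63, 31, 94, 3, 67, 20]
enqueue(29): [76, 63, 31, 94, 3, 67, 20, 29]
enqueue(9): [76, 63, 31, 94, 3, 67, 20, 29, 9]

Answer: 76 63 31 94 3 67 20 29 9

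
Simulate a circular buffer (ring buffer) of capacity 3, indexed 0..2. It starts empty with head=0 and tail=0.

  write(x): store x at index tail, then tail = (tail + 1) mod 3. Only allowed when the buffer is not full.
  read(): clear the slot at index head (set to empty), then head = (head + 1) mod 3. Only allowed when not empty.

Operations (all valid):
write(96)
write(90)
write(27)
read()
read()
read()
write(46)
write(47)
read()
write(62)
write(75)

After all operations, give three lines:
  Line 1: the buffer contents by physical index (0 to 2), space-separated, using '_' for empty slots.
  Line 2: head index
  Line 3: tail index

write(96): buf=[96 _ _], head=0, tail=1, size=1
write(90): buf=[96 90 _], head=0, tail=2, size=2
write(27): buf=[96 90 27], head=0, tail=0, size=3
read(): buf=[_ 90 27], head=1, tail=0, size=2
read(): buf=[_ _ 27], head=2, tail=0, size=1
read(): buf=[_ _ _], head=0, tail=0, size=0
write(46): buf=[46 _ _], head=0, tail=1, size=1
write(47): buf=[46 47 _], head=0, tail=2, size=2
read(): buf=[_ 47 _], head=1, tail=2, size=1
write(62): buf=[_ 47 62], head=1, tail=0, size=2
write(75): buf=[75 47 62], head=1, tail=1, size=3

Answer: 75 47 62
1
1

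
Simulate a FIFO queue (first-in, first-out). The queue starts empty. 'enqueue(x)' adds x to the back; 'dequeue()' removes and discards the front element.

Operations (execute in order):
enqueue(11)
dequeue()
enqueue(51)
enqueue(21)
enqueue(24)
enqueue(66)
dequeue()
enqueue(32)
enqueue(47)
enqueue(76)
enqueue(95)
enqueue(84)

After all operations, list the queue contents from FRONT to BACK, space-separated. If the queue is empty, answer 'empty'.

Answer: 21 24 66 32 47 76 95 84

Derivation:
enqueue(11): [11]
dequeue(): []
enqueue(51): [51]
enqueue(21): [51, 21]
enqueue(24): [51, 21, 24]
enqueue(66): [51, 21, 24, 66]
dequeue(): [21, 24, 66]
enqueue(32): [21, 24, 66, 32]
enqueue(47): [21, 24, 66, 32, 47]
enqueue(76): [21, 24, 66, 32, 47, 76]
enqueue(95): [21, 24, 66, 32, 47, 76, 95]
enqueue(84): [21, 24, 66, 32, 47, 76, 95, 84]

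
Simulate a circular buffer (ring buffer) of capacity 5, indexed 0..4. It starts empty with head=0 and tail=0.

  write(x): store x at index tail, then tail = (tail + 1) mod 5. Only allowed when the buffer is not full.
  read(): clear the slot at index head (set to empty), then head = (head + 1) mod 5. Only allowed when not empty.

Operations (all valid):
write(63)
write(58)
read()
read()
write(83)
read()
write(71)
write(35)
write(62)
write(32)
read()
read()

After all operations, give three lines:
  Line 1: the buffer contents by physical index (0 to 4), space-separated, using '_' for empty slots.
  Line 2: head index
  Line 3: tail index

Answer: 62 32 _ _ _
0
2

Derivation:
write(63): buf=[63 _ _ _ _], head=0, tail=1, size=1
write(58): buf=[63 58 _ _ _], head=0, tail=2, size=2
read(): buf=[_ 58 _ _ _], head=1, tail=2, size=1
read(): buf=[_ _ _ _ _], head=2, tail=2, size=0
write(83): buf=[_ _ 83 _ _], head=2, tail=3, size=1
read(): buf=[_ _ _ _ _], head=3, tail=3, size=0
write(71): buf=[_ _ _ 71 _], head=3, tail=4, size=1
write(35): buf=[_ _ _ 71 35], head=3, tail=0, size=2
write(62): buf=[62 _ _ 71 35], head=3, tail=1, size=3
write(32): buf=[62 32 _ 71 35], head=3, tail=2, size=4
read(): buf=[62 32 _ _ 35], head=4, tail=2, size=3
read(): buf=[62 32 _ _ _], head=0, tail=2, size=2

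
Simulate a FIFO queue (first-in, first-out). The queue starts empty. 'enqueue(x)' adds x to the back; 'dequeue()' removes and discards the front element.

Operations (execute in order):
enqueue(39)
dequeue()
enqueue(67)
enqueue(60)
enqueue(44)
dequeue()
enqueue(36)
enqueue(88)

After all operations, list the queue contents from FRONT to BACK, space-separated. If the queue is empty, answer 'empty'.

enqueue(39): [39]
dequeue(): []
enqueue(67): [67]
enqueue(60): [67, 60]
enqueue(44): [67, 60, 44]
dequeue(): [60, 44]
enqueue(36): [60, 44, 36]
enqueue(88): [60, 44, 36, 88]

Answer: 60 44 36 88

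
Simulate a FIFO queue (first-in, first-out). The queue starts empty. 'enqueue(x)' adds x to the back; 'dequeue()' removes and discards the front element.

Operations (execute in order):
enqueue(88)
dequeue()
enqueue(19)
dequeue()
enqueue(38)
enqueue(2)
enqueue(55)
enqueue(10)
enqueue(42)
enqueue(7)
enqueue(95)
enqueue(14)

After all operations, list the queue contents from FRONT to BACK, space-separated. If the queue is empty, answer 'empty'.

enqueue(88): [88]
dequeue(): []
enqueue(19): [19]
dequeue(): []
enqueue(38): [38]
enqueue(2): [38, 2]
enqueue(55): [38, 2, 55]
enqueue(10): [38, 2, 55, 10]
enqueue(42): [38, 2, 55, 10, 42]
enqueue(7): [38, 2, 55, 10, 42, 7]
enqueue(95): [38, 2, 55, 10, 42, 7, 95]
enqueue(14): [38, 2, 55, 10, 42, 7, 95, 14]

Answer: 38 2 55 10 42 7 95 14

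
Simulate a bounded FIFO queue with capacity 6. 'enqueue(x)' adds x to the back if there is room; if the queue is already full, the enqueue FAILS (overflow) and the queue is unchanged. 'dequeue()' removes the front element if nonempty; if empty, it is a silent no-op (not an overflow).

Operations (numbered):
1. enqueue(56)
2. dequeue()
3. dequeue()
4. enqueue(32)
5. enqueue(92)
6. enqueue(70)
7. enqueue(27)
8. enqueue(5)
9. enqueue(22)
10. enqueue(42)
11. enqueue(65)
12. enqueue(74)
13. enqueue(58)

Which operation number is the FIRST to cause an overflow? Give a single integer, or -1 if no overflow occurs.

Answer: 10

Derivation:
1. enqueue(56): size=1
2. dequeue(): size=0
3. dequeue(): empty, no-op, size=0
4. enqueue(32): size=1
5. enqueue(92): size=2
6. enqueue(70): size=3
7. enqueue(27): size=4
8. enqueue(5): size=5
9. enqueue(22): size=6
10. enqueue(42): size=6=cap → OVERFLOW (fail)
11. enqueue(65): size=6=cap → OVERFLOW (fail)
12. enqueue(74): size=6=cap → OVERFLOW (fail)
13. enqueue(58): size=6=cap → OVERFLOW (fail)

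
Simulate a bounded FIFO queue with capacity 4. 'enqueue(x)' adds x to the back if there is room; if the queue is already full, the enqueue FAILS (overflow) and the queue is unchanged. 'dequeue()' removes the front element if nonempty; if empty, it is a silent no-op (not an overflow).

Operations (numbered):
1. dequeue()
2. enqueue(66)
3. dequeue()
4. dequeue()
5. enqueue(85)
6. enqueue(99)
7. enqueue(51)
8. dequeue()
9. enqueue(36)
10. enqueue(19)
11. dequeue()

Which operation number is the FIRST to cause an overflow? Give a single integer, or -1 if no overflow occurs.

1. dequeue(): empty, no-op, size=0
2. enqueue(66): size=1
3. dequeue(): size=0
4. dequeue(): empty, no-op, size=0
5. enqueue(85): size=1
6. enqueue(99): size=2
7. enqueue(51): size=3
8. dequeue(): size=2
9. enqueue(36): size=3
10. enqueue(19): size=4
11. dequeue(): size=3

Answer: -1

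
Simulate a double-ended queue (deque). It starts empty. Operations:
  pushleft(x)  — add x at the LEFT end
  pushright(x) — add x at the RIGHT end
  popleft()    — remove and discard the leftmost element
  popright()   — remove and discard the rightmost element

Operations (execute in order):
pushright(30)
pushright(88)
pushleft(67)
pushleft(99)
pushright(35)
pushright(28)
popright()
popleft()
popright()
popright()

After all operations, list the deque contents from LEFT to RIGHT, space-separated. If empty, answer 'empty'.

pushright(30): [30]
pushright(88): [30, 88]
pushleft(67): [67, 30, 88]
pushleft(99): [99, 67, 30, 88]
pushright(35): [99, 67, 30, 88, 35]
pushright(28): [99, 67, 30, 88, 35, 28]
popright(): [99, 67, 30, 88, 35]
popleft(): [67, 30, 88, 35]
popright(): [67, 30, 88]
popright(): [67, 30]

Answer: 67 30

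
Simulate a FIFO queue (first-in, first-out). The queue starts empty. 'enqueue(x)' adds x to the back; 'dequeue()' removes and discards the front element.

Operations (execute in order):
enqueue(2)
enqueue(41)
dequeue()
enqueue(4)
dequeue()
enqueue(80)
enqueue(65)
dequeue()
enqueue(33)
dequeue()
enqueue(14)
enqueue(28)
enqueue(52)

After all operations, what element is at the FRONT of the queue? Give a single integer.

Answer: 65

Derivation:
enqueue(2): queue = [2]
enqueue(41): queue = [2, 41]
dequeue(): queue = [41]
enqueue(4): queue = [41, 4]
dequeue(): queue = [4]
enqueue(80): queue = [4, 80]
enqueue(65): queue = [4, 80, 65]
dequeue(): queue = [80, 65]
enqueue(33): queue = [80, 65, 33]
dequeue(): queue = [65, 33]
enqueue(14): queue = [65, 33, 14]
enqueue(28): queue = [65, 33, 14, 28]
enqueue(52): queue = [65, 33, 14, 28, 52]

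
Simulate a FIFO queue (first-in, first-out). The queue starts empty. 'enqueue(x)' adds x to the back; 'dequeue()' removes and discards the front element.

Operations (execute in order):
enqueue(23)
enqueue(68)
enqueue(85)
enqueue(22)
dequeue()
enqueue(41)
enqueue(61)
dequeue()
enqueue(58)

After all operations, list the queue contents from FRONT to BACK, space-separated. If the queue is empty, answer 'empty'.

Answer: 85 22 41 61 58

Derivation:
enqueue(23): [23]
enqueue(68): [23, 68]
enqueue(85): [23, 68, 85]
enqueue(22): [23, 68, 85, 22]
dequeue(): [68, 85, 22]
enqueue(41): [68, 85, 22, 41]
enqueue(61): [68, 85, 22, 41, 61]
dequeue(): [85, 22, 41, 61]
enqueue(58): [85, 22, 41, 61, 58]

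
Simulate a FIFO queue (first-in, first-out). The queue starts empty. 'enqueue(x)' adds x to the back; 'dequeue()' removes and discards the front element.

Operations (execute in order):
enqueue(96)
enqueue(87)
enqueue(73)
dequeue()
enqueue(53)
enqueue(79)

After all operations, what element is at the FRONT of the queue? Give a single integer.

Answer: 87

Derivation:
enqueue(96): queue = [96]
enqueue(87): queue = [96, 87]
enqueue(73): queue = [96, 87, 73]
dequeue(): queue = [87, 73]
enqueue(53): queue = [87, 73, 53]
enqueue(79): queue = [87, 73, 53, 79]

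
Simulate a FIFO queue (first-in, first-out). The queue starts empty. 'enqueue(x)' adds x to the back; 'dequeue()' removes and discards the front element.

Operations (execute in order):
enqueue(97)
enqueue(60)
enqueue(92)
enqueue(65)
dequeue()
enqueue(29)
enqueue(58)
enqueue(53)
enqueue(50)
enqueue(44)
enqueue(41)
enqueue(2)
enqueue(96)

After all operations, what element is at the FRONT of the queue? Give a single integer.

enqueue(97): queue = [97]
enqueue(60): queue = [97, 60]
enqueue(92): queue = [97, 60, 92]
enqueue(65): queue = [97, 60, 92, 65]
dequeue(): queue = [60, 92, 65]
enqueue(29): queue = [60, 92, 65, 29]
enqueue(58): queue = [60, 92, 65, 29, 58]
enqueue(53): queue = [60, 92, 65, 29, 58, 53]
enqueue(50): queue = [60, 92, 65, 29, 58, 53, 50]
enqueue(44): queue = [60, 92, 65, 29, 58, 53, 50, 44]
enqueue(41): queue = [60, 92, 65, 29, 58, 53, 50, 44, 41]
enqueue(2): queue = [60, 92, 65, 29, 58, 53, 50, 44, 41, 2]
enqueue(96): queue = [60, 92, 65, 29, 58, 53, 50, 44, 41, 2, 96]

Answer: 60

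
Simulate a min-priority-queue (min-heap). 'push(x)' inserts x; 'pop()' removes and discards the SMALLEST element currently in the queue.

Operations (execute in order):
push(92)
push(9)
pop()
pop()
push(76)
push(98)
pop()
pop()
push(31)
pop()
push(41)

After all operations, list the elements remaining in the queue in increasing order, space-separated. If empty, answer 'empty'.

Answer: 41

Derivation:
push(92): heap contents = [92]
push(9): heap contents = [9, 92]
pop() → 9: heap contents = [92]
pop() → 92: heap contents = []
push(76): heap contents = [76]
push(98): heap contents = [76, 98]
pop() → 76: heap contents = [98]
pop() → 98: heap contents = []
push(31): heap contents = [31]
pop() → 31: heap contents = []
push(41): heap contents = [41]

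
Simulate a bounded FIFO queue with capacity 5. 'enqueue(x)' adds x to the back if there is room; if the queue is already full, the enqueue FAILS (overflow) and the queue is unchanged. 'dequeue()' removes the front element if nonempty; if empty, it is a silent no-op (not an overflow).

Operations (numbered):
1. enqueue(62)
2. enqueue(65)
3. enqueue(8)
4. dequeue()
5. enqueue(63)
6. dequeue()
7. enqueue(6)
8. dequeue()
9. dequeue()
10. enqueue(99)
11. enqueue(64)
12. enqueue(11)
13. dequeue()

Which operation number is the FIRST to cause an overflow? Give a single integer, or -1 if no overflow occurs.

1. enqueue(62): size=1
2. enqueue(65): size=2
3. enqueue(8): size=3
4. dequeue(): size=2
5. enqueue(63): size=3
6. dequeue(): size=2
7. enqueue(6): size=3
8. dequeue(): size=2
9. dequeue(): size=1
10. enqueue(99): size=2
11. enqueue(64): size=3
12. enqueue(11): size=4
13. dequeue(): size=3

Answer: -1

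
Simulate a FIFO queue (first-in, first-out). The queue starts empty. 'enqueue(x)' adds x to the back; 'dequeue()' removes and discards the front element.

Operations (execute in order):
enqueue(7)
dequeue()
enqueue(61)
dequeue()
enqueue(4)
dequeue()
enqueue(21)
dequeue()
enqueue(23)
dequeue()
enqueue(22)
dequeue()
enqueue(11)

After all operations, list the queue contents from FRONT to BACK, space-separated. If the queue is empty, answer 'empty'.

Answer: 11

Derivation:
enqueue(7): [7]
dequeue(): []
enqueue(61): [61]
dequeue(): []
enqueue(4): [4]
dequeue(): []
enqueue(21): [21]
dequeue(): []
enqueue(23): [23]
dequeue(): []
enqueue(22): [22]
dequeue(): []
enqueue(11): [11]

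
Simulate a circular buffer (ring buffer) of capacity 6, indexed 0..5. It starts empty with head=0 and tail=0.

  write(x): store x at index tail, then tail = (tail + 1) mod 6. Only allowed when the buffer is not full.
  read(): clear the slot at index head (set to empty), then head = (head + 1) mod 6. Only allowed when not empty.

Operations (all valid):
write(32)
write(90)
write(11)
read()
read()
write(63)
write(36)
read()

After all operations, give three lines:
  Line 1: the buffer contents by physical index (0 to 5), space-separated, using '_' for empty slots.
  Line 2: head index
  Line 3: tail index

Answer: _ _ _ 63 36 _
3
5

Derivation:
write(32): buf=[32 _ _ _ _ _], head=0, tail=1, size=1
write(90): buf=[32 90 _ _ _ _], head=0, tail=2, size=2
write(11): buf=[32 90 11 _ _ _], head=0, tail=3, size=3
read(): buf=[_ 90 11 _ _ _], head=1, tail=3, size=2
read(): buf=[_ _ 11 _ _ _], head=2, tail=3, size=1
write(63): buf=[_ _ 11 63 _ _], head=2, tail=4, size=2
write(36): buf=[_ _ 11 63 36 _], head=2, tail=5, size=3
read(): buf=[_ _ _ 63 36 _], head=3, tail=5, size=2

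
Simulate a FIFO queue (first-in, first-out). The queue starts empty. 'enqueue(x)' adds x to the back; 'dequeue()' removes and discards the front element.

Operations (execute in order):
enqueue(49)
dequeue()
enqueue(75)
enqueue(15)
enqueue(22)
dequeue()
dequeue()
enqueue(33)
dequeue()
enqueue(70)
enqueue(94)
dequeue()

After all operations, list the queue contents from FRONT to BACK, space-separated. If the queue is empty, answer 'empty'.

enqueue(49): [49]
dequeue(): []
enqueue(75): [75]
enqueue(15): [75, 15]
enqueue(22): [75, 15, 22]
dequeue(): [15, 22]
dequeue(): [22]
enqueue(33): [22, 33]
dequeue(): [33]
enqueue(70): [33, 70]
enqueue(94): [33, 70, 94]
dequeue(): [70, 94]

Answer: 70 94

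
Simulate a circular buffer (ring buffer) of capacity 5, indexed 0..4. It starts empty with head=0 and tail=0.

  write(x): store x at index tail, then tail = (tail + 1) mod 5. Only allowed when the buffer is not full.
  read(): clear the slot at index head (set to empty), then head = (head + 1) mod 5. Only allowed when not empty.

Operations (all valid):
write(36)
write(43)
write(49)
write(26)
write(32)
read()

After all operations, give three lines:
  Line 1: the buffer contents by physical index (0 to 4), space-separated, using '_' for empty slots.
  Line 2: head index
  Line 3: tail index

write(36): buf=[36 _ _ _ _], head=0, tail=1, size=1
write(43): buf=[36 43 _ _ _], head=0, tail=2, size=2
write(49): buf=[36 43 49 _ _], head=0, tail=3, size=3
write(26): buf=[36 43 49 26 _], head=0, tail=4, size=4
write(32): buf=[36 43 49 26 32], head=0, tail=0, size=5
read(): buf=[_ 43 49 26 32], head=1, tail=0, size=4

Answer: _ 43 49 26 32
1
0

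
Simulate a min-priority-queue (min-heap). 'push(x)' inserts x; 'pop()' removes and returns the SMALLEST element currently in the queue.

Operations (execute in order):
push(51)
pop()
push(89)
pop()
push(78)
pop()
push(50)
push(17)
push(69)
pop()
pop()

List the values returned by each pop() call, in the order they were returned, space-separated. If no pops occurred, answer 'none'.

Answer: 51 89 78 17 50

Derivation:
push(51): heap contents = [51]
pop() → 51: heap contents = []
push(89): heap contents = [89]
pop() → 89: heap contents = []
push(78): heap contents = [78]
pop() → 78: heap contents = []
push(50): heap contents = [50]
push(17): heap contents = [17, 50]
push(69): heap contents = [17, 50, 69]
pop() → 17: heap contents = [50, 69]
pop() → 50: heap contents = [69]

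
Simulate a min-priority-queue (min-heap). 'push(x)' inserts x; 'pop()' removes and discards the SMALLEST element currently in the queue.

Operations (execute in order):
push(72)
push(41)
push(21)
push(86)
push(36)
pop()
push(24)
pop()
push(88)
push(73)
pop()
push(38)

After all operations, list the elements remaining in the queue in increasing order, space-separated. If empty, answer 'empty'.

Answer: 38 41 72 73 86 88

Derivation:
push(72): heap contents = [72]
push(41): heap contents = [41, 72]
push(21): heap contents = [21, 41, 72]
push(86): heap contents = [21, 41, 72, 86]
push(36): heap contents = [21, 36, 41, 72, 86]
pop() → 21: heap contents = [36, 41, 72, 86]
push(24): heap contents = [24, 36, 41, 72, 86]
pop() → 24: heap contents = [36, 41, 72, 86]
push(88): heap contents = [36, 41, 72, 86, 88]
push(73): heap contents = [36, 41, 72, 73, 86, 88]
pop() → 36: heap contents = [41, 72, 73, 86, 88]
push(38): heap contents = [38, 41, 72, 73, 86, 88]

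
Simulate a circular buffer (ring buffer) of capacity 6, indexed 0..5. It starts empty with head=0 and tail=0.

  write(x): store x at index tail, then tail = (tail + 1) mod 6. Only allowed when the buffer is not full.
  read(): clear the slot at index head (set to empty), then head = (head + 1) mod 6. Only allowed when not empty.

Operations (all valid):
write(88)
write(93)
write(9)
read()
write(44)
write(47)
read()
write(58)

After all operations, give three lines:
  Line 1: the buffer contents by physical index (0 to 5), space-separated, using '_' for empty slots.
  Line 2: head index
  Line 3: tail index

write(88): buf=[88 _ _ _ _ _], head=0, tail=1, size=1
write(93): buf=[88 93 _ _ _ _], head=0, tail=2, size=2
write(9): buf=[88 93 9 _ _ _], head=0, tail=3, size=3
read(): buf=[_ 93 9 _ _ _], head=1, tail=3, size=2
write(44): buf=[_ 93 9 44 _ _], head=1, tail=4, size=3
write(47): buf=[_ 93 9 44 47 _], head=1, tail=5, size=4
read(): buf=[_ _ 9 44 47 _], head=2, tail=5, size=3
write(58): buf=[_ _ 9 44 47 58], head=2, tail=0, size=4

Answer: _ _ 9 44 47 58
2
0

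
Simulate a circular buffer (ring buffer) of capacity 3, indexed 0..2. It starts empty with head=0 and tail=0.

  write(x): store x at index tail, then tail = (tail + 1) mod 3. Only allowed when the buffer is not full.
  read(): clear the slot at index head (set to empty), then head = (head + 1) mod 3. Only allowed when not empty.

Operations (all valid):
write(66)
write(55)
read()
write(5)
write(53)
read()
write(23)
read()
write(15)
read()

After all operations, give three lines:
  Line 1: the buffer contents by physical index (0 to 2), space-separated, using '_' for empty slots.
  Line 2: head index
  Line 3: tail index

write(66): buf=[66 _ _], head=0, tail=1, size=1
write(55): buf=[66 55 _], head=0, tail=2, size=2
read(): buf=[_ 55 _], head=1, tail=2, size=1
write(5): buf=[_ 55 5], head=1, tail=0, size=2
write(53): buf=[53 55 5], head=1, tail=1, size=3
read(): buf=[53 _ 5], head=2, tail=1, size=2
write(23): buf=[53 23 5], head=2, tail=2, size=3
read(): buf=[53 23 _], head=0, tail=2, size=2
write(15): buf=[53 23 15], head=0, tail=0, size=3
read(): buf=[_ 23 15], head=1, tail=0, size=2

Answer: _ 23 15
1
0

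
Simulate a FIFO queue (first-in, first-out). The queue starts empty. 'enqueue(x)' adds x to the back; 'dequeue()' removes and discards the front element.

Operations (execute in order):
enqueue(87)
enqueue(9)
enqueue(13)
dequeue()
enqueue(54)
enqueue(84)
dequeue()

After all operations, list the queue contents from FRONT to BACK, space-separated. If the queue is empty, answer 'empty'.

Answer: 13 54 84

Derivation:
enqueue(87): [87]
enqueue(9): [87, 9]
enqueue(13): [87, 9, 13]
dequeue(): [9, 13]
enqueue(54): [9, 13, 54]
enqueue(84): [9, 13, 54, 84]
dequeue(): [13, 54, 84]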